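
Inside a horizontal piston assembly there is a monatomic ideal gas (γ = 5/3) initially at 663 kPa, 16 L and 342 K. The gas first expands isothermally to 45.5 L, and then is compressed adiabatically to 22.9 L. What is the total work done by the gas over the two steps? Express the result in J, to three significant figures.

Step 1 (isothermal): W = P₁V₁ ln(V₂/V₁) = (10608) ln(45.5/16) = 11087 J.
After step 1: P = 233.1 kPa, V = 45.5 L, T = 342 K.
Step 2 (adiabatic): W = (P₁V₁ − P₂V₂)/(γ−1) = (10608 − 16766)/0.667 = -9236 J.
W_total = 11087 − 9236 = 1850 J.

W_total ≈ 1850 J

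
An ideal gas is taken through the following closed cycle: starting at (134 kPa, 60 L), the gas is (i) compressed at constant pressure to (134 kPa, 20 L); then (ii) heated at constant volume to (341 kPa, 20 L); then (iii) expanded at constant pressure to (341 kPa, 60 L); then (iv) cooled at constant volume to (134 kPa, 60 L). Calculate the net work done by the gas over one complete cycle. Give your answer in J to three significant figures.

W_net ≈ 8280 J

Constant-volume legs do no work.
W(i) = (134)(20 − 60) = -5360 J; W(iii) = (341)(60 − 20) = 13640 J.
W_net = -5360 + 13640 = 8280 J (the clockwise enclosed area).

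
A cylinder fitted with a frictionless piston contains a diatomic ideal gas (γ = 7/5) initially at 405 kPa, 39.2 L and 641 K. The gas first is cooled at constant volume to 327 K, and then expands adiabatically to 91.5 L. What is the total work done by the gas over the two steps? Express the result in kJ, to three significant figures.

W_total ≈ 5.82 kJ

Step 1 (isochoric): W = 0 (constant volume).
After step 1: P = 206.6 kPa (V unchanged).
Step 2 (adiabatic): W = (P₁V₁ − P₂V₂)/(γ−1) = (8099 − 5770)/0.4 = 5822 J.
W_total = 0 + 5822 = 5822 J.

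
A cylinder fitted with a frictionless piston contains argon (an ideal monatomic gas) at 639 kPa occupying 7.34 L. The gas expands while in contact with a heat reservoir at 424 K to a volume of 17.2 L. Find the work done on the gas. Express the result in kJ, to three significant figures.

Isothermal: W = nRT ln(V₂/V₁) = P₁V₁ ln(V₂/V₁).
P₁V₁ = (639 kPa)(7.34 L) = 4690 J.
W = 4690 × ln(17.2/7.34) = 4690 × 0.8516
W_by_gas = 3994 J; work on gas = −W_by = -3994 J.

W ≈ -3.99 kJ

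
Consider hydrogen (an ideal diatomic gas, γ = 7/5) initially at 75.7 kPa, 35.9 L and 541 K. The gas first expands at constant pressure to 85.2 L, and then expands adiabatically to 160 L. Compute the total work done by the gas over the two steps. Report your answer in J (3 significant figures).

Step 1 (isobaric): W = PΔV = (75.7 kPa)(85.2 − 35.9 L) = 3732 J.
After step 1: P = 75.7 kPa, V = 85.2 L, T = 1284 K.
Step 2 (adiabatic): W = (P₁V₁ − P₂V₂)/(γ−1) = (6450 − 5013)/0.4 = 3593 J.
W_total = 3732 + 3593 = 7325 J.

W_total ≈ 7320 J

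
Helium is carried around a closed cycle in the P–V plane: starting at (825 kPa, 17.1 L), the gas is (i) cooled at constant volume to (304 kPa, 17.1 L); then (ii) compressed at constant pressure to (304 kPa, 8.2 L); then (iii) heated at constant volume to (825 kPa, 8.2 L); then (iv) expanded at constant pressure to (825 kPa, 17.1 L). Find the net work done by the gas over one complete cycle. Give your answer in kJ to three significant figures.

Constant-volume legs do no work.
W(ii) = (304)(8.2 − 17.1) = -2706 J; W(iv) = (825)(17.1 − 8.2) = 7343 J.
W_net = -2706 + 7343 = 4637 J (the clockwise enclosed area).

W_net ≈ 4.64 kJ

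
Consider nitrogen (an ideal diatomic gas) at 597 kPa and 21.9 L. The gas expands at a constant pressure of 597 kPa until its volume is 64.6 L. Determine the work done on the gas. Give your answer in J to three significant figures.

Isobaric: W = P ΔV.
W = (597 kPa)(64.6 − 21.9 L) = (597)(42.7) = 25492 J.
Work on gas = −W_by = -25492 J.

W ≈ -25500 J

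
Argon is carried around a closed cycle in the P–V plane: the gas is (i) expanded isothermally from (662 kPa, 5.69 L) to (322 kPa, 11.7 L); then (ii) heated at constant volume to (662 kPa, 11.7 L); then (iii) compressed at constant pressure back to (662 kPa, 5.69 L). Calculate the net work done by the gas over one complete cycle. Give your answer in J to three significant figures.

Leg (i): W = PᵢVᵢ ln(V_f/Vᵢ) = (3767) ln(11.7/5.69) = 2715 J.
Leg (ii): W = 0.
Leg (iii): W = PΔV = (662)(5.69 − 11.7) = -3979 J.
W_net = 2715 − 3979 = -1263 J.

W_net ≈ -1260 J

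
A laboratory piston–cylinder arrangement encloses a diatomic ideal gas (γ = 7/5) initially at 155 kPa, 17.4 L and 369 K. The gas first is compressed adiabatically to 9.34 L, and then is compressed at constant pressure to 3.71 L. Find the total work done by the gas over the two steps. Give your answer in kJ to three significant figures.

Step 1 (adiabatic): W = (P₁V₁ − P₂V₂)/(γ−1) = (2697 − 3459)/0.4 = -1905 J.
After step 1: P = 370.4 kPa, V = 9.34 L, T = 473.3 K.
Step 2 (isobaric): W = PΔV = (370.4 kPa)(3.71 − 9.34 L) = -2085 J.
W_total = -1905 − 2085 = -3990 J.

W_total ≈ -3.99 kJ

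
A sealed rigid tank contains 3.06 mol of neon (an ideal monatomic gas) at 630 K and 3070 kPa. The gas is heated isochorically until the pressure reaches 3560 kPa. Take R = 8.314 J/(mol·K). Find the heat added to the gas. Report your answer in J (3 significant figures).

Q ≈ 3840 J

Constant volume ⇒ W = 0, so Q = ΔU = nCᵥΔT with Cᵥ = 3R/2 = 12.47 J/(mol·K).
At constant V, T₂/T₁ = P₂/P₁ ⇒ ΔT = T₁(P₂/P₁ − 1) = 630·(3560/3070 − 1) = 100.6 K.
ΔU = (3.06)(12.47)(100.6) = 3837 J.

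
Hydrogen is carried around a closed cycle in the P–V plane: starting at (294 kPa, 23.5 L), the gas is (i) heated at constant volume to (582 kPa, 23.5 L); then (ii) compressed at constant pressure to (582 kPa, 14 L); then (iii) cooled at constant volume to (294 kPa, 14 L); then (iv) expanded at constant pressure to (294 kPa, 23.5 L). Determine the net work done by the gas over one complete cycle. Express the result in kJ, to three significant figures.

W_net ≈ -2.74 kJ

Constant-volume legs do no work.
W(ii) = (582)(14 − 23.5) = -5529 J; W(iv) = (294)(23.5 − 14) = 2793 J.
W_net = -5529 + 2793 = -2736 J (the counter-clockwise enclosed area).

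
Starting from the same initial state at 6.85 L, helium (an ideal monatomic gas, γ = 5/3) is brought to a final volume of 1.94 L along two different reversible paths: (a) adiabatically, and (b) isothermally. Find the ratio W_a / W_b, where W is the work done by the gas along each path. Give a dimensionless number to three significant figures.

Path (a) adiabatic: W = P₁V₁(1 − (V₁/V₂)^(γ−1))/(γ−1) → W_a/(P₁V₁) = -1.978.
Path (b) isothermal: W = P₁V₁ ln(V₂/V₁) → W_b/(P₁V₁) = -1.262.
W_a / W_b = -1.978 / -1.262 = 1.568.

W_a / W_b ≈ 1.57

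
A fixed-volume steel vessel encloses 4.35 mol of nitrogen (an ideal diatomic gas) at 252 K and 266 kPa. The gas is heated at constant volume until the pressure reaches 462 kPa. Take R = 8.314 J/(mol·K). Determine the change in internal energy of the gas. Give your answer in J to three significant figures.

Constant volume ⇒ W = 0, so Q = ΔU = nCᵥΔT with Cᵥ = 5R/2 = 20.79 J/(mol·K).
At constant V, T₂/T₁ = P₂/P₁ ⇒ ΔT = T₁(P₂/P₁ − 1) = 252·(462/266 − 1) = 185.7 K.
ΔU = (4.35)(20.79)(185.7) = 16789 J.

ΔU ≈ 16800 J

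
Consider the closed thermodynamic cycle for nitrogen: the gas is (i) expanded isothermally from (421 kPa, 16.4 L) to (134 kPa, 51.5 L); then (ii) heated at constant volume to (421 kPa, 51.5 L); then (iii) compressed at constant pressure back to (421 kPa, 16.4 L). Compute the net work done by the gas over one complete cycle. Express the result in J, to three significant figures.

W_net ≈ -6880 J

Leg (i): W = PᵢVᵢ ln(V_f/Vᵢ) = (6904) ln(51.5/16.4) = 7901 J.
Leg (ii): W = 0.
Leg (iii): W = PΔV = (421)(16.4 − 51.5) = -14777 J.
W_net = 7901 − 14777 = -6876 J.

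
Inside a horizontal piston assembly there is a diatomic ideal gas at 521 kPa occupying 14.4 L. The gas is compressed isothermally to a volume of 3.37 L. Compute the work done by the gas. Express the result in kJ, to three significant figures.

Isothermal: W = nRT ln(V₂/V₁) = P₁V₁ ln(V₂/V₁).
P₁V₁ = (521 kPa)(14.4 L) = 7502 J.
W = 7502 × ln(3.37/14.4) = 7502 × -1.452
W_by_gas = -10896 J.

W ≈ -10.9 kJ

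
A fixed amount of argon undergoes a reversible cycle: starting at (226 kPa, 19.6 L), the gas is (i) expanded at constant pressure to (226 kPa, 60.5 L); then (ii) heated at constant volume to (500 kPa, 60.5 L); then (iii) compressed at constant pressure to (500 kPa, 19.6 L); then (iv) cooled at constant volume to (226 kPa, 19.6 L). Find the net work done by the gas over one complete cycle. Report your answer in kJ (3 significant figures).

W_net ≈ -11.2 kJ

Constant-volume legs do no work.
W(i) = (226)(60.5 − 19.6) = 9243 J; W(iii) = (500)(19.6 − 60.5) = -20450 J.
W_net = 9243 − 20450 = -11207 J (the counter-clockwise enclosed area).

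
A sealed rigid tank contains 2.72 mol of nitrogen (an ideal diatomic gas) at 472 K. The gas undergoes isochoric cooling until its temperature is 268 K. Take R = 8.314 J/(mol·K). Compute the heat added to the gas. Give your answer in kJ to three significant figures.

Q ≈ -11.5 kJ

Constant volume ⇒ W = 0, so Q = ΔU = nCᵥΔT with Cᵥ = 5R/2 = 20.79 J/(mol·K).
ΔU = (2.72)(20.79)(268 − 472) = -11533 J.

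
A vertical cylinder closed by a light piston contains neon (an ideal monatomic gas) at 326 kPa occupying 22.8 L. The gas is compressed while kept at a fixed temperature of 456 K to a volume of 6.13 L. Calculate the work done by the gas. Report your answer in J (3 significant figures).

W ≈ -9760 J

Isothermal: W = nRT ln(V₂/V₁) = P₁V₁ ln(V₂/V₁).
P₁V₁ = (326 kPa)(22.8 L) = 7433 J.
W = 7433 × ln(6.13/22.8) = 7433 × -1.314
W_by_gas = -9763 J.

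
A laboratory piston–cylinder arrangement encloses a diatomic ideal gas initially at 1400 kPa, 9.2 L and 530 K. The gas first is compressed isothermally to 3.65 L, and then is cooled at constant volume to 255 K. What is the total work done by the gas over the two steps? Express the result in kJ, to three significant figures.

Step 1 (isothermal): W = P₁V₁ ln(V₂/V₁) = (12880) ln(3.65/9.2) = -11907 J.
Step 2 (isochoric): W = 0 (constant volume).
W_total = -11907 + 0 = -11907 J.

W_total ≈ -11.9 kJ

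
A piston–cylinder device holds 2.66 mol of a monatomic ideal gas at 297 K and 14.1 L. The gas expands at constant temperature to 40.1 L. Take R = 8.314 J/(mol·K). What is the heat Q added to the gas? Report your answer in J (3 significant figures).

Q ≈ 6870 J

Isothermal ⇒ ΔU = 0, so Q = W = nRT ln(V₂/V₁).
Q = (2.66)(8.314)(297) ln(40.1/14.1) = 6568 × 1.045 = 6865 J.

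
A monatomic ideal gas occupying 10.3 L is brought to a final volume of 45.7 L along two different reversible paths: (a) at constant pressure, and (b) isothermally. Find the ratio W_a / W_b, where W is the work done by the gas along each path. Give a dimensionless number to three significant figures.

W_a / W_b ≈ 2.31

Path (a) isobaric: W = P₁(V₂ − V₁) → W_a/(P₁V₁) = 3.437.
Path (b) isothermal: W = P₁V₁ ln(V₂/V₁) → W_b/(P₁V₁) = 1.49.
W_a / W_b = 3.437 / 1.49 = 2.307.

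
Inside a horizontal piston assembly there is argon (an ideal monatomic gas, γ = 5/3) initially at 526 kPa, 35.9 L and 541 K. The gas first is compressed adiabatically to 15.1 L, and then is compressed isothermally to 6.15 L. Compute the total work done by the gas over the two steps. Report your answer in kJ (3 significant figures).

Step 1 (adiabatic): W = (P₁V₁ − P₂V₂)/(γ−1) = (18883 − 33638)/0.667 = -22131 J.
After step 1: P = 2228 kPa, V = 15.1 L, T = 963.7 K.
Step 2 (isothermal): W = P₁V₁ ln(V₂/V₁) = (33638) ln(6.15/15.1) = -30215 J.
W_total = -22131 − 30215 = -52346 J.

W_total ≈ -52.3 kJ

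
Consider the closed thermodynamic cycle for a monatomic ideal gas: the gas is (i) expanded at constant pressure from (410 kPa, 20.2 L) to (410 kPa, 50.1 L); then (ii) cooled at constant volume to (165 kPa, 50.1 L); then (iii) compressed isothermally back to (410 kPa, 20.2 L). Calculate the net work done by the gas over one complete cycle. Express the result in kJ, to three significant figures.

Leg (i): W = PΔV = (410)(50.1 − 20.2) = 12259 J.
Leg (ii): W = 0.
Leg (iii): W = PᵢVᵢ ln(V_f/Vᵢ) = (8266) ln(20.2/50.1) = -7509 J.
W_net = 12259 − 7509 = 4750 J.

W_net ≈ 4.75 kJ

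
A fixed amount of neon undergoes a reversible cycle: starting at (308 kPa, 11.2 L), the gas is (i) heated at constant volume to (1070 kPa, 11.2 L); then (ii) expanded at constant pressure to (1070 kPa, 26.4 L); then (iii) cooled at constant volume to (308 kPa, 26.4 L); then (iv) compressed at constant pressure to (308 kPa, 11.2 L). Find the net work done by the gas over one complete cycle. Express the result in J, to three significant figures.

W_net ≈ 11600 J

Constant-volume legs do no work.
W(ii) = (1070)(26.4 − 11.2) = 16264 J; W(iv) = (308)(11.2 − 26.4) = -4682 J.
W_net = 16264 − 4682 = 11582 J (the clockwise enclosed area).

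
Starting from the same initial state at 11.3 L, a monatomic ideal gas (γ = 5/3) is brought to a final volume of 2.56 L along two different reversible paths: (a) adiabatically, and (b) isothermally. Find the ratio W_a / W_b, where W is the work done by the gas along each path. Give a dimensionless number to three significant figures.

Path (a) adiabatic: W = P₁V₁(1 − (V₁/V₂)^(γ−1))/(γ−1) → W_a/(P₁V₁) = -2.536.
Path (b) isothermal: W = P₁V₁ ln(V₂/V₁) → W_b/(P₁V₁) = -1.485.
W_a / W_b = -2.536 / -1.485 = 1.708.

W_a / W_b ≈ 1.71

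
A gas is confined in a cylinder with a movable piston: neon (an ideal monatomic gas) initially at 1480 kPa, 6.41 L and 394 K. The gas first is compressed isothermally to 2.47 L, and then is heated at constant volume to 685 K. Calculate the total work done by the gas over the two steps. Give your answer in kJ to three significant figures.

W_total ≈ -9.05 kJ

Step 1 (isothermal): W = P₁V₁ ln(V₂/V₁) = (9487) ln(2.47/6.41) = -9047 J.
Step 2 (isochoric): W = 0 (constant volume).
W_total = -9047 + 0 = -9047 J.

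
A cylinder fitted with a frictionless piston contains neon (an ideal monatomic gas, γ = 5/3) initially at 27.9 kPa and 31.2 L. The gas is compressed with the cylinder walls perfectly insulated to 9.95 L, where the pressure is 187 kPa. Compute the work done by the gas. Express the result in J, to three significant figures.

Adiabatic: W = (P₁V₁ − P₂V₂)/(γ − 1) with γ = 5/3.
P₁V₁ = 870.5 J, P₂V₂ = 1861 J.
W = (870.5 − 1861) / 0.6667 = -1485 J.

W ≈ -1490 J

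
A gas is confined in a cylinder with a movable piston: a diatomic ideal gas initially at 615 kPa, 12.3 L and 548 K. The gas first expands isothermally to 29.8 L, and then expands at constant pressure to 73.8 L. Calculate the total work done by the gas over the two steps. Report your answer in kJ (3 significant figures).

W_total ≈ 17.9 kJ

Step 1 (isothermal): W = P₁V₁ ln(V₂/V₁) = (7564) ln(29.8/12.3) = 6694 J.
After step 1: P = 253.8 kPa, V = 29.8 L, T = 548 K.
Step 2 (isobaric): W = PΔV = (253.8 kPa)(73.8 − 29.8 L) = 11169 J.
W_total = 6694 + 11169 = 17863 J.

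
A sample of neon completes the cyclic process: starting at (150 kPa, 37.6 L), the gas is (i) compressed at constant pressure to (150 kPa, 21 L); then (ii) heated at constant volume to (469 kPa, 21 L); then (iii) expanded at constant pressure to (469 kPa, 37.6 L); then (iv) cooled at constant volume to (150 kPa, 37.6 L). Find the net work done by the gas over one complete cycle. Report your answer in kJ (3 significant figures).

Constant-volume legs do no work.
W(i) = (150)(21 − 37.6) = -2490 J; W(iii) = (469)(37.6 − 21) = 7785 J.
W_net = -2490 + 7785 = 5295 J (the clockwise enclosed area).

W_net ≈ 5.30 kJ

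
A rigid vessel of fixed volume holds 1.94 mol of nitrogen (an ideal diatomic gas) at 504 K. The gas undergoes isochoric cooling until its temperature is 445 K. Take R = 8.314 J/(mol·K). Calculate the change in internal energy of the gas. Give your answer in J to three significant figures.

Constant volume ⇒ W = 0, so Q = ΔU = nCᵥΔT with Cᵥ = 5R/2 = 20.79 J/(mol·K).
ΔU = (1.94)(20.79)(445 − 504) = -2379 J.

ΔU ≈ -2380 J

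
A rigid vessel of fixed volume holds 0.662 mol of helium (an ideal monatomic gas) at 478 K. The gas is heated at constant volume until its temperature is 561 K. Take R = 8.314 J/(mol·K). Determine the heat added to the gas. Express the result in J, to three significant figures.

Constant volume ⇒ W = 0, so Q = ΔU = nCᵥΔT with Cᵥ = 3R/2 = 12.47 J/(mol·K).
ΔU = (0.662)(12.47)(561 − 478) = 685.2 J.

Q ≈ 685 J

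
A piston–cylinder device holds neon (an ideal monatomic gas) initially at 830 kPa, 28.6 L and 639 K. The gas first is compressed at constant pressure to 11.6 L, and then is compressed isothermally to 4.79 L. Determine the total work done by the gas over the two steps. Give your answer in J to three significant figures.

Step 1 (isobaric): W = PΔV = (830 kPa)(11.6 − 28.6 L) = -14110 J.
After step 1: P = 830 kPa, V = 11.6 L, T = 259.2 K.
Step 2 (isothermal): W = P₁V₁ ln(V₂/V₁) = (9628) ln(4.79/11.6) = -8516 J.
W_total = -14110 − 8516 = -22626 J.

W_total ≈ -22600 J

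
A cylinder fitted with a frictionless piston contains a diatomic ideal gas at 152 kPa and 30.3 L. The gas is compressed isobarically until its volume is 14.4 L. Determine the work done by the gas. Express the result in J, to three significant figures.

W ≈ -2420 J

Isobaric: W = P ΔV.
W = (152 kPa)(14.4 − 30.3 L) = (152)(-15.9) = -2417 J.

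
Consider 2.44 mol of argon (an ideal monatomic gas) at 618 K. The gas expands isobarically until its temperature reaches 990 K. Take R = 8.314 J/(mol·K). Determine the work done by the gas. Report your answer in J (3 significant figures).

W ≈ 7550 J

Isobaric: W = P ΔV = nR ΔT.
W = (2.44)(8.314)(990 − 618) = 7546 J.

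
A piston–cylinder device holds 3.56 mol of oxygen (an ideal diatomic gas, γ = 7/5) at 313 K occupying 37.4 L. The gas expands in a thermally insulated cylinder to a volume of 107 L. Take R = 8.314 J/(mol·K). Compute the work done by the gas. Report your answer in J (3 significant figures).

Adiabatic: TV^(γ−1) = const with γ = 7/5.
T₂ = T₁ (V₁/V₂)^(γ−1) = 313 × (37.4/107)^0.4 = 313 × 0.6567 = 205.6 K.
W_by = nCᵥ(T₁ − T₂) = (3.56)(20.79)(313 − 205.6) = 7950 J.

W ≈ 7950 J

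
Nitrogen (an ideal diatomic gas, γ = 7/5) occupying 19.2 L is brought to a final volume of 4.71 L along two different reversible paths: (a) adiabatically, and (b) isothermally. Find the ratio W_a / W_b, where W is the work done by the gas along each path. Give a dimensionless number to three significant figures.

W_a / W_b ≈ 1.34

Path (a) adiabatic: W = P₁V₁(1 − (V₁/V₂)^(γ−1))/(γ−1) → W_a/(P₁V₁) = -1.886.
Path (b) isothermal: W = P₁V₁ ln(V₂/V₁) → W_b/(P₁V₁) = -1.405.
W_a / W_b = -1.886 / -1.405 = 1.342.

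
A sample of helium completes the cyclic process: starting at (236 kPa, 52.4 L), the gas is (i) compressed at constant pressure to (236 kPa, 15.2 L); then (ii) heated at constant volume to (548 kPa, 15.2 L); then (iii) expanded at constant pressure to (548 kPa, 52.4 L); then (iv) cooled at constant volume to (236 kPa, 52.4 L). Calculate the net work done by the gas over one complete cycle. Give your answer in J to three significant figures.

W_net ≈ 11600 J

Constant-volume legs do no work.
W(i) = (236)(15.2 − 52.4) = -8779 J; W(iii) = (548)(52.4 − 15.2) = 20386 J.
W_net = -8779 + 20386 = 11606 J (the clockwise enclosed area).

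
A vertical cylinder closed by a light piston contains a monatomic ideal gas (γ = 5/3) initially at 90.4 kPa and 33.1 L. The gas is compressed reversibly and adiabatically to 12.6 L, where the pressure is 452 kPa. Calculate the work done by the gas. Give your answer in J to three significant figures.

Adiabatic: W = (P₁V₁ − P₂V₂)/(γ − 1) with γ = 5/3.
P₁V₁ = 2992 J, P₂V₂ = 5695 J.
W = (2992 − 5695) / 0.6667 = -4054 J.

W ≈ -4050 J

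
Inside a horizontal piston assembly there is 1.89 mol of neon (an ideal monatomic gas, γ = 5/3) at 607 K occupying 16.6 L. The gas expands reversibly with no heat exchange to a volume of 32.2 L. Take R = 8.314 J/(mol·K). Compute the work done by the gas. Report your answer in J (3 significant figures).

Adiabatic: TV^(γ−1) = const with γ = 5/3.
T₂ = T₁ (V₁/V₂)^(γ−1) = 607 × (16.6/32.2)^0.667 = 607 × 0.6429 = 390.3 K.
W_by = nCᵥ(T₁ − T₂) = (1.89)(12.47)(607 − 390.3) = 5109 J.

W ≈ 5110 J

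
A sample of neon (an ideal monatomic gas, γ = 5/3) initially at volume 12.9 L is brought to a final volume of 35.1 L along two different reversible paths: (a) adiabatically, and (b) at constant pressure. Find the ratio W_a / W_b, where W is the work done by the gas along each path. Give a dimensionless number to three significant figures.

W_a / W_b ≈ 0.424

Path (a) adiabatic: W = P₁V₁(1 − (V₁/V₂)^(γ−1))/(γ−1) → W_a/(P₁V₁) = 0.7304.
Path (b) isobaric: W = P₁(V₂ − V₁) → W_b/(P₁V₁) = 1.721.
W_a / W_b = 0.7304 / 1.721 = 0.4244.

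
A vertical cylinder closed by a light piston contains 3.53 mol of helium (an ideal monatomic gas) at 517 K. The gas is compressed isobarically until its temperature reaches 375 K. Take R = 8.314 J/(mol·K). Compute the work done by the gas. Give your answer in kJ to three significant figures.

Isobaric: W = P ΔV = nR ΔT.
W = (3.53)(8.314)(375 − 517) = -4167 J.

W ≈ -4.17 kJ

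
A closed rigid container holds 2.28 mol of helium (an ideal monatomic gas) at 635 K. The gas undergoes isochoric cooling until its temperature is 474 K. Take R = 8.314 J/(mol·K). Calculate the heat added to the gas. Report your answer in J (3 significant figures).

Constant volume ⇒ W = 0, so Q = ΔU = nCᵥΔT with Cᵥ = 3R/2 = 12.47 J/(mol·K).
ΔU = (2.28)(12.47)(474 − 635) = -4578 J.

Q ≈ -4580 J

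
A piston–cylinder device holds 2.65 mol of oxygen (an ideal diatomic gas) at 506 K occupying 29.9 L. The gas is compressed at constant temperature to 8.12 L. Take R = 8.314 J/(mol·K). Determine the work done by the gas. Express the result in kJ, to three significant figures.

Isothermal: W = nRT ln(V₂/V₁).
W = (2.65)(8.314)(506) × ln(8.12/29.9)
  = 11148 × -1.304
W_by_gas = -14532 J.

W ≈ -14.5 kJ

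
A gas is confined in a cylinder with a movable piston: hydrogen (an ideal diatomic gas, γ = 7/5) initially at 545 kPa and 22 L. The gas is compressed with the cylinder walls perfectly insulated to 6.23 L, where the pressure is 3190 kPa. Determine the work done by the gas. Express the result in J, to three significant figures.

W ≈ -19700 J

Adiabatic: W = (P₁V₁ − P₂V₂)/(γ − 1) with γ = 7/5.
P₁V₁ = 11990 J, P₂V₂ = 19874 J.
W = (11990 − 19874) / 0.4 = -19709 J.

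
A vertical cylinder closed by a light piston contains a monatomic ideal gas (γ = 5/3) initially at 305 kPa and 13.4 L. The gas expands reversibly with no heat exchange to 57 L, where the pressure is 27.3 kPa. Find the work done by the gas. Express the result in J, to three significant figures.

Adiabatic: W = (P₁V₁ − P₂V₂)/(γ − 1) with γ = 5/3.
P₁V₁ = 4087 J, P₂V₂ = 1556 J.
W = (4087 − 1556) / 0.6667 = 3796 J.

W ≈ 3800 J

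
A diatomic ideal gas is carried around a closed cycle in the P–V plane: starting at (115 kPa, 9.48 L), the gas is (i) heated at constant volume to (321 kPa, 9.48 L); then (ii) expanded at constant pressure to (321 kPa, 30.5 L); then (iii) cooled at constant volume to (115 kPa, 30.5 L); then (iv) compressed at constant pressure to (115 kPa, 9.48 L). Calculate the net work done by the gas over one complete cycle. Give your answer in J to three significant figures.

Constant-volume legs do no work.
W(ii) = (321)(30.5 − 9.48) = 6747 J; W(iv) = (115)(9.48 − 30.5) = -2417 J.
W_net = 6747 − 2417 = 4330 J (the clockwise enclosed area).

W_net ≈ 4330 J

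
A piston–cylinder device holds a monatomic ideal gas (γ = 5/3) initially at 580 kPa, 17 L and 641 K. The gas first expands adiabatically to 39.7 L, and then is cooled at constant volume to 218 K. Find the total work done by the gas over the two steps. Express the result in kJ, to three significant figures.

Step 1 (adiabatic): W = (P₁V₁ − P₂V₂)/(γ−1) = (9860 − 5602)/0.667 = 6388 J.
Step 2 (isochoric): W = 0 (constant volume).
W_total = 6388 + 0 = 6388 J.

W_total ≈ 6.39 kJ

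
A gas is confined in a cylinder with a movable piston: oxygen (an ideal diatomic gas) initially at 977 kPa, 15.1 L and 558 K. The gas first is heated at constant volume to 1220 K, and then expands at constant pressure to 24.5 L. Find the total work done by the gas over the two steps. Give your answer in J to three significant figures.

W_total ≈ 20100 J

Step 1 (isochoric): W = 0 (constant volume).
After step 1: P = 2136 kPa (V unchanged).
Step 2 (isobaric): W = PΔV = (2136 kPa)(24.5 − 15.1 L) = 20079 J.
W_total = 0 + 20079 = 20079 J.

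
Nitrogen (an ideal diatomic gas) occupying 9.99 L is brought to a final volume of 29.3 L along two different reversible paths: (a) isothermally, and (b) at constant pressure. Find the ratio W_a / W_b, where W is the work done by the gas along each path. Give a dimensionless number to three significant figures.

Path (a) isothermal: W = P₁V₁ ln(V₂/V₁) → W_a/(P₁V₁) = 1.076.
Path (b) isobaric: W = P₁(V₂ − V₁) → W_b/(P₁V₁) = 1.933.
W_a / W_b = 1.076 / 1.933 = 0.5567.

W_a / W_b ≈ 0.557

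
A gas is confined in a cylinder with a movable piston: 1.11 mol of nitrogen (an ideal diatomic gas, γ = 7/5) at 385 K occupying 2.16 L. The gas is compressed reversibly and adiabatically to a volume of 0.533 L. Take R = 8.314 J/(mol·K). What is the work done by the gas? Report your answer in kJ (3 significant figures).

Adiabatic: TV^(γ−1) = const with γ = 7/5.
T₂ = T₁ (V₁/V₂)^(γ−1) = 385 × (2.16/0.533)^0.4 = 385 × 1.75 = 673.8 K.
W_by = nCᵥ(T₁ − T₂) = (1.11)(20.79)(385 − 673.8) = -6664 J.

W ≈ -6.66 kJ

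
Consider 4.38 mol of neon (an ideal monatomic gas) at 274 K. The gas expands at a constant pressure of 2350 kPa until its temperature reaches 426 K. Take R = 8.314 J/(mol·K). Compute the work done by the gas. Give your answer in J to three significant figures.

Isobaric: W = P ΔV = nR ΔT.
W = (4.38)(8.314)(426 − 274) = 5535 J.

W ≈ 5540 J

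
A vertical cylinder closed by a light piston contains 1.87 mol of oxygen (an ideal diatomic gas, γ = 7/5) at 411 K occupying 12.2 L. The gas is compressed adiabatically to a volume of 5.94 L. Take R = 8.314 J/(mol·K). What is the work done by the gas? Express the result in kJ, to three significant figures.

W ≈ -5.33 kJ

Adiabatic: TV^(γ−1) = const with γ = 7/5.
T₂ = T₁ (V₁/V₂)^(γ−1) = 411 × (12.2/5.94)^0.4 = 411 × 1.334 = 548.1 K.
W_by = nCᵥ(T₁ − T₂) = (1.87)(20.79)(411 − 548.1) = -5329 J.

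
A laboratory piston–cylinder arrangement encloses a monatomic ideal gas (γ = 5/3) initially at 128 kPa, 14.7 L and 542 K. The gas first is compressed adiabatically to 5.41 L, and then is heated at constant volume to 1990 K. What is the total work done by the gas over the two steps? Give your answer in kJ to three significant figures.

Step 1 (adiabatic): W = (P₁V₁ − P₂V₂)/(γ−1) = (1882 − 3664)/0.667 = -2673 J.
Step 2 (isochoric): W = 0 (constant volume).
W_total = -2673 + 0 = -2673 J.

W_total ≈ -2.67 kJ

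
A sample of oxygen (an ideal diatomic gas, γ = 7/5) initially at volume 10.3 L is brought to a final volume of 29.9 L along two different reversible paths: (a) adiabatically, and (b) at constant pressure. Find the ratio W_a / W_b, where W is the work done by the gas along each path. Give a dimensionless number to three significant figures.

Path (a) adiabatic: W = P₁V₁(1 − (V₁/V₂)^(γ−1))/(γ−1) → W_a/(P₁V₁) = 0.8677.
Path (b) isobaric: W = P₁(V₂ − V₁) → W_b/(P₁V₁) = 1.903.
W_a / W_b = 0.8677 / 1.903 = 0.456.

W_a / W_b ≈ 0.456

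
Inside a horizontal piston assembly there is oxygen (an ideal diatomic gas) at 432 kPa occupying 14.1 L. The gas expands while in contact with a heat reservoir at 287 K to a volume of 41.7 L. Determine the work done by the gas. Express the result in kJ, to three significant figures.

W ≈ 6.60 kJ

Isothermal: W = nRT ln(V₂/V₁) = P₁V₁ ln(V₂/V₁).
P₁V₁ = (432 kPa)(14.1 L) = 6091 J.
W = 6091 × ln(41.7/14.1) = 6091 × 1.084
W_by_gas = 6605 J.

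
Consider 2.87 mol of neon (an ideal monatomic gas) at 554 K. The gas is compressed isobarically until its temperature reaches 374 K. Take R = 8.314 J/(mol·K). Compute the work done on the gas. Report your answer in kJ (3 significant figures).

W ≈ 4.30 kJ

Isobaric: W = P ΔV = nR ΔT.
W = (2.87)(8.314)(374 − 554) = -4295 J.
Work on gas = −W_by = 4295 J.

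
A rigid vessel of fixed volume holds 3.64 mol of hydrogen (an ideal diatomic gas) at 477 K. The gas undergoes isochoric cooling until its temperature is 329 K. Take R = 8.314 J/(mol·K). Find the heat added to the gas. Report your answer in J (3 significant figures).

Q ≈ -11200 J

Constant volume ⇒ W = 0, so Q = ΔU = nCᵥΔT with Cᵥ = 5R/2 = 20.79 J/(mol·K).
ΔU = (3.64)(20.79)(329 − 477) = -11197 J.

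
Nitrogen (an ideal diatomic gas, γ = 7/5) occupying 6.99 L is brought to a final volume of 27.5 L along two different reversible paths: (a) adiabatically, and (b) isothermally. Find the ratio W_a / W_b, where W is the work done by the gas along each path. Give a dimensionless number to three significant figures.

Path (a) adiabatic: W = P₁V₁(1 − (V₁/V₂)^(γ−1))/(γ−1) → W_a/(P₁V₁) = 1.055.
Path (b) isothermal: W = P₁V₁ ln(V₂/V₁) → W_b/(P₁V₁) = 1.37.
W_a / W_b = 1.055 / 1.37 = 0.7699.

W_a / W_b ≈ 0.770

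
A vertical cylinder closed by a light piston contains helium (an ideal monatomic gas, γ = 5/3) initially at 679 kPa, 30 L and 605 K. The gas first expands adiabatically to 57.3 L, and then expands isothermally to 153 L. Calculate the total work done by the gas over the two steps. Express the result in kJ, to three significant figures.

W_total ≈ 23.7 kJ

Step 1 (adiabatic): W = (P₁V₁ − P₂V₂)/(γ−1) = (20370 − 13232)/0.667 = 10707 J.
After step 1: P = 230.9 kPa, V = 57.3 L, T = 393 K.
Step 2 (isothermal): W = P₁V₁ ln(V₂/V₁) = (13232) ln(153/57.3) = 12996 J.
W_total = 10707 + 12996 = 23702 J.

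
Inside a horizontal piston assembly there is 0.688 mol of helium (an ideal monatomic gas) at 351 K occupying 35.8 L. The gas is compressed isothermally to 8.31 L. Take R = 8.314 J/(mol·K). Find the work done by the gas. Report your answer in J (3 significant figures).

Isothermal: W = nRT ln(V₂/V₁).
W = (0.688)(8.314)(351) × ln(8.31/35.8)
  = 2008 × -1.46
W_by_gas = -2932 J.

W ≈ -2930 J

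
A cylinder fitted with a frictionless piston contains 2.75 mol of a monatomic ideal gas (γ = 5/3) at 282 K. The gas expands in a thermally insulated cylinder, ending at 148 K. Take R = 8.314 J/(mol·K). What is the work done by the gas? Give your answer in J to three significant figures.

W ≈ 4600 J

Adiabatic ⇒ Q = 0, so W_by = −ΔU = nCᵥ(T₁ − T₂).
Cᵥ = 3R/2 = 12.47 J/(mol·K).
W = (2.75)(12.47)(282 − 148) = 4596 J.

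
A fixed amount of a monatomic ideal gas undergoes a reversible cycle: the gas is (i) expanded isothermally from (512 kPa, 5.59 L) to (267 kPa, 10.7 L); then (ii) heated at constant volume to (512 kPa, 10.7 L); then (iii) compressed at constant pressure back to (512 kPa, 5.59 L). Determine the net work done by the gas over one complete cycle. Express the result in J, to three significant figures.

Leg (i): W = PᵢVᵢ ln(V_f/Vᵢ) = (2862) ln(10.7/5.59) = 1858 J.
Leg (ii): W = 0.
Leg (iii): W = PΔV = (512)(5.59 − 10.7) = -2616 J.
W_net = 1858 − 2616 = -758.1 J.

W_net ≈ -758 J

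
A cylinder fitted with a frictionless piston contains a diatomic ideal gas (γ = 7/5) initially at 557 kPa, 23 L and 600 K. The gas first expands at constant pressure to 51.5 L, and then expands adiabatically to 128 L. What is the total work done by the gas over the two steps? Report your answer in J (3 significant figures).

Step 1 (isobaric): W = PΔV = (557 kPa)(51.5 − 23 L) = 15874 J.
After step 1: P = 557 kPa, V = 51.5 L, T = 1343 K.
Step 2 (adiabatic): W = (P₁V₁ − P₂V₂)/(γ−1) = (28686 − 19930)/0.4 = 21889 J.
W_total = 15874 + 21889 = 37764 J.

W_total ≈ 37800 J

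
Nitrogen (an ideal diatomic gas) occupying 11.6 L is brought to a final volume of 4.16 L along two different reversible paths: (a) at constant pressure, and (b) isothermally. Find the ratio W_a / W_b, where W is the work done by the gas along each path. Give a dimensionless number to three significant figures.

W_a / W_b ≈ 0.625

Path (a) isobaric: W = P₁(V₂ − V₁) → W_a/(P₁V₁) = -0.6414.
Path (b) isothermal: W = P₁V₁ ln(V₂/V₁) → W_b/(P₁V₁) = -1.025.
W_a / W_b = -0.6414 / -1.025 = 0.6254.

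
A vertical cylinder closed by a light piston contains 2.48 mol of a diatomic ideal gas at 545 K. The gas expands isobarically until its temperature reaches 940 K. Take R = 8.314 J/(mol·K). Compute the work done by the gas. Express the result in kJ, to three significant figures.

W ≈ 8.14 kJ

Isobaric: W = P ΔV = nR ΔT.
W = (2.48)(8.314)(940 − 545) = 8144 J.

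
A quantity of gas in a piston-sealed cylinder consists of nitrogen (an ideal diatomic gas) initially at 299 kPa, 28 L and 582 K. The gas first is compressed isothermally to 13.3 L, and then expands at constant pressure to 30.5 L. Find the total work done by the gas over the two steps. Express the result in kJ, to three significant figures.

Step 1 (isothermal): W = P₁V₁ ln(V₂/V₁) = (8372) ln(13.3/28) = -6232 J.
After step 1: P = 629.5 kPa, V = 13.3 L, T = 582 K.
Step 2 (isobaric): W = PΔV = (629.5 kPa)(30.5 − 13.3 L) = 10827 J.
W_total = -6232 + 10827 = 4594 J.

W_total ≈ 4.59 kJ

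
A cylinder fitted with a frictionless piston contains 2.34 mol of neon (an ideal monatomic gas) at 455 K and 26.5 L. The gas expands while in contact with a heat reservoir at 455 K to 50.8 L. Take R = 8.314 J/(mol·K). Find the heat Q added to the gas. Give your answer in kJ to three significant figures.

Q ≈ 5.76 kJ

Isothermal ⇒ ΔU = 0, so Q = W = nRT ln(V₂/V₁).
Q = (2.34)(8.314)(455) ln(50.8/26.5) = 8852 × 0.6508 = 5760 J.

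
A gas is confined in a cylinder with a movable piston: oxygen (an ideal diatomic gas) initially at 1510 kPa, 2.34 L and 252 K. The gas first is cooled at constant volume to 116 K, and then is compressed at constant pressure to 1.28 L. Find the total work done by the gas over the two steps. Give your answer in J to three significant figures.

Step 1 (isochoric): W = 0 (constant volume).
After step 1: P = 695.1 kPa (V unchanged).
Step 2 (isobaric): W = PΔV = (695.1 kPa)(1.28 − 2.34 L) = -736.8 J.
W_total = 0 − 736.8 = -736.8 J.

W_total ≈ -737 J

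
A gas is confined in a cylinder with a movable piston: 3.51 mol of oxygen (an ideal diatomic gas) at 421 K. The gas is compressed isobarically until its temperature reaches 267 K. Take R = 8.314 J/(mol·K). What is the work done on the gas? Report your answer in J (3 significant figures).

Isobaric: W = P ΔV = nR ΔT.
W = (3.51)(8.314)(267 − 421) = -4494 J.
Work on gas = −W_by = 4494 J.

W ≈ 4490 J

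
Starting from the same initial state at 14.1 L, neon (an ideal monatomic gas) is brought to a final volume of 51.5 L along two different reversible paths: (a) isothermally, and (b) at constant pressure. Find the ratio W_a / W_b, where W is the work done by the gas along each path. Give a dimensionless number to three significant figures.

W_a / W_b ≈ 0.488

Path (a) isothermal: W = P₁V₁ ln(V₂/V₁) → W_a/(P₁V₁) = 1.295.
Path (b) isobaric: W = P₁(V₂ − V₁) → W_b/(P₁V₁) = 2.652.
W_a / W_b = 1.295 / 2.652 = 0.4884.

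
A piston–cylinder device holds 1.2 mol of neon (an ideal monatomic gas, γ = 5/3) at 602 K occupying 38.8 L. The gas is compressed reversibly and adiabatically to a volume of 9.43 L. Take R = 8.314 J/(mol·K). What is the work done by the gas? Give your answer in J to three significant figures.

Adiabatic: TV^(γ−1) = const with γ = 5/3.
T₂ = T₁ (V₁/V₂)^(γ−1) = 602 × (38.8/9.43)^0.667 = 602 × 2.568 = 1546 K.
W_by = nCᵥ(T₁ − T₂) = (1.2)(12.47)(602 − 1546) = -14124 J.

W ≈ -14100 J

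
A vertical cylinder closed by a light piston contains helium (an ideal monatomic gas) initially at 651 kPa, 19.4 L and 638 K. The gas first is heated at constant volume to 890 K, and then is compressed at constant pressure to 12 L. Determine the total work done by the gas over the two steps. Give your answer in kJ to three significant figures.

Step 1 (isochoric): W = 0 (constant volume).
After step 1: P = 908.1 kPa (V unchanged).
Step 2 (isobaric): W = PΔV = (908.1 kPa)(12 − 19.4 L) = -6720 J.
W_total = 0 − 6720 = -6720 J.

W_total ≈ -6.72 kJ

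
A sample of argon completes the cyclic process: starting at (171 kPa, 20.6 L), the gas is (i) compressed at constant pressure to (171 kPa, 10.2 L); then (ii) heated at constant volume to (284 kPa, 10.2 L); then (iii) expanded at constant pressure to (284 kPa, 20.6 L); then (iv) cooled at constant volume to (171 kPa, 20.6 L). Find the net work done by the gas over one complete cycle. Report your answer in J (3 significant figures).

Constant-volume legs do no work.
W(i) = (171)(10.2 − 20.6) = -1778 J; W(iii) = (284)(20.6 − 10.2) = 2954 J.
W_net = -1778 + 2954 = 1175 J (the clockwise enclosed area).

W_net ≈ 1180 J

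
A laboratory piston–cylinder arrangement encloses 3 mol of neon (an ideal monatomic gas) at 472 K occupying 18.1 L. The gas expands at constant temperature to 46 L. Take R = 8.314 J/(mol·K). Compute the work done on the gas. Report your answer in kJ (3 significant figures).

Isothermal: W = nRT ln(V₂/V₁).
W = (3)(8.314)(472) × ln(46/18.1)
  = 11773 × 0.9327
W_by_gas = 10981 J; work on gas = −W_by = -10981 J.

W ≈ -11.0 kJ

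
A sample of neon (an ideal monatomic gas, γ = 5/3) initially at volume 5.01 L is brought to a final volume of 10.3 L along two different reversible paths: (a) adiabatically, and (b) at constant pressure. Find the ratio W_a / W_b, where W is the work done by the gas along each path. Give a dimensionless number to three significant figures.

Path (a) adiabatic: W = P₁V₁(1 − (V₁/V₂)^(γ−1))/(γ−1) → W_a/(P₁V₁) = 0.5723.
Path (b) isobaric: W = P₁(V₂ − V₁) → W_b/(P₁V₁) = 1.056.
W_a / W_b = 0.5723 / 1.056 = 0.542.

W_a / W_b ≈ 0.542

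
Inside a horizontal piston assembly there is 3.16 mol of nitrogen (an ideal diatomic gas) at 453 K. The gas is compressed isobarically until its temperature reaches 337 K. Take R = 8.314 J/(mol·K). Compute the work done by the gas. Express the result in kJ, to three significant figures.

W ≈ -3.05 kJ

Isobaric: W = P ΔV = nR ΔT.
W = (3.16)(8.314)(337 − 453) = -3048 J.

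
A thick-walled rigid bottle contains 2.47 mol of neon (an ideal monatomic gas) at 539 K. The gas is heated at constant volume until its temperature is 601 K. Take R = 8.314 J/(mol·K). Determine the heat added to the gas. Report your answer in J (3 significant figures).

Constant volume ⇒ W = 0, so Q = ΔU = nCᵥΔT with Cᵥ = 3R/2 = 12.47 J/(mol·K).
ΔU = (2.47)(12.47)(601 − 539) = 1910 J.

Q ≈ 1910 J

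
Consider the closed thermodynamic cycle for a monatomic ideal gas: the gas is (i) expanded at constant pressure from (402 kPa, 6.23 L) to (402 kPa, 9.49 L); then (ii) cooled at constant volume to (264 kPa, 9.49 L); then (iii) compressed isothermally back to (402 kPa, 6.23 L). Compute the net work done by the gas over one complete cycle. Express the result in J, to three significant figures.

W_net ≈ 256 J

Leg (i): W = PΔV = (402)(9.49 − 6.23) = 1311 J.
Leg (ii): W = 0.
Leg (iii): W = PᵢVᵢ ln(V_f/Vᵢ) = (2505) ln(6.23/9.49) = -1054 J.
W_net = 1311 − 1054 = 256.1 J.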